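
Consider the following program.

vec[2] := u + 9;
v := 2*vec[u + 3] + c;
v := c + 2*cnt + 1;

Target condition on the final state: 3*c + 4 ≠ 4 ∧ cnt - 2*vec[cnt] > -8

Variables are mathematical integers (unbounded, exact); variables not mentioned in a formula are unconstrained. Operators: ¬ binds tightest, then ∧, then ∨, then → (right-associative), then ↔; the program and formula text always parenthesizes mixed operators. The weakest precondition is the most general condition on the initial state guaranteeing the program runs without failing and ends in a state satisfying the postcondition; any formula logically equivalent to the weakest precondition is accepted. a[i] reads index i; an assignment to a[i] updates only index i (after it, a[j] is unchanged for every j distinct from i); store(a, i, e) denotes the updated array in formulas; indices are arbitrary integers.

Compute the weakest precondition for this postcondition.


Working backward. After the program, the postcondition 3*c + 4 ≠ 4 ∧ cnt - 2*vec[cnt] > -8 must hold; in canonical form it is 3*c ≠ 0 ∧ cnt > 2*vec[cnt] - 8.
Before v := c + 2*cnt + 1: 3*c ≠ 0 ∧ cnt > 2*vec[cnt] - 8
Before v := 2*vec[u + 3] + c: 3*c ≠ 0 ∧ cnt > 2*vec[cnt] - 8
Before vec[2] := u + 9: 3*c ≠ 0 ∧ cnt > 2*store(vec, 2, u + 9)[cnt] - 8
Answer: WP = 3*c ≠ 0 ∧ cnt > 2*store(vec, 2, u + 9)[cnt] - 8


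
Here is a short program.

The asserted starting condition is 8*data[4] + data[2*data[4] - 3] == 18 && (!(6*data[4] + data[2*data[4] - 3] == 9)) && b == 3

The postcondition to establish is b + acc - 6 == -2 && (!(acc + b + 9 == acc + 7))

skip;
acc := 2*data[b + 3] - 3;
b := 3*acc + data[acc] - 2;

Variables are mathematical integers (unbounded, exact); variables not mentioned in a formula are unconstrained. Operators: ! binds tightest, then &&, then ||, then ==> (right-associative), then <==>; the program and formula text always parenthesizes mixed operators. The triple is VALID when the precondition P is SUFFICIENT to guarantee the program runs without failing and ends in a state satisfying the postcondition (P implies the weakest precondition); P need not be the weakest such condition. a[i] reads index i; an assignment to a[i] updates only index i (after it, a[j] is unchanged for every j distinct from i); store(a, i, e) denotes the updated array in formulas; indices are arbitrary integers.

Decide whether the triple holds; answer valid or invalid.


Working backward. After the program, the postcondition b + acc - 6 == -2 && (!(acc + b + 9 == acc + 7)) must hold; in canonical form it is acc + b == 4 && (!(b == -2)).
Before b := 3*acc + data[acc] - 2: data[acc] + 4*acc == 6 && (!(data[acc] + 3*acc == 0))
Before acc := 2*data[b + 3] - 3: 8*data[b + 3] + data[2*data[b + 3] - 3] == 18 && (!(6*data[b + 3] + data[2*data[b + 3] - 3] == 9))
Before skip: 8*data[b + 3] + data[2*data[b + 3] - 3] == 18 && (!(6*data[b + 3] + data[2*data[b + 3] - 3] == 9))
The weakest precondition is 8*data[b + 3] + data[2*data[b + 3] - 3] == 18 && (!(6*data[b + 3] + data[2*data[b + 3] - 3] == 9)).
Check whether 8*data[4] + data[2*data[4] - 3] == 18 && (!(6*data[4] + data[2*data[4] - 3] == 9)) && b == 3 implies it.
Countermodel: at the initial state b = 3, data = {[-3] = -7040, [4] = 5, [6] = 0, [7] = -22, elsewhere 0}, the precondition holds but the weakest precondition fails.
Answer: invalid


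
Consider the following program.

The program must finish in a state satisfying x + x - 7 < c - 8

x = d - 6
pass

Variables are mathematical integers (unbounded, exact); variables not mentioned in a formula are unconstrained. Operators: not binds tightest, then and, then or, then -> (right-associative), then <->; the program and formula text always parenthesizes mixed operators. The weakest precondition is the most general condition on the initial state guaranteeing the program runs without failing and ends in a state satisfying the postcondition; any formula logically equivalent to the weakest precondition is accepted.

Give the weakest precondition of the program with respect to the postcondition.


Working backward. After the program, the postcondition x + x - 7 < c - 8 must hold; in canonical form it is 2*x < c - 1.
Before skip: 2*x < c - 1
Before x := d - 6: 2*d < c + 11
Answer: WP = 2*d < c + 11


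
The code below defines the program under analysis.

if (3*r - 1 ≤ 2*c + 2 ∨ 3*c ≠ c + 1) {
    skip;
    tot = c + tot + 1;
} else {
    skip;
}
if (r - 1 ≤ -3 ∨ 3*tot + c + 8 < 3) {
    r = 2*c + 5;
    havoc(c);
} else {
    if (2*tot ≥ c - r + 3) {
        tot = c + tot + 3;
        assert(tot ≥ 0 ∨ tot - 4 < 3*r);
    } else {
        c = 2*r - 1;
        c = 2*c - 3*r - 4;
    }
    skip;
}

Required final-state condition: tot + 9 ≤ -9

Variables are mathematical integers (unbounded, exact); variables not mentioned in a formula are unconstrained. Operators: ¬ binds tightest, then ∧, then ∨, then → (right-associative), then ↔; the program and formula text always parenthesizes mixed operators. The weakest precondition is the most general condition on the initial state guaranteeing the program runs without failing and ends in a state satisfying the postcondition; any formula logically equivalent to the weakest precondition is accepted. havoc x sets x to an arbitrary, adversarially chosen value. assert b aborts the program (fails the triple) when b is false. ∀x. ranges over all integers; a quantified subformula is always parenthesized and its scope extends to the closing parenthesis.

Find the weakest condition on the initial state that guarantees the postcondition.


Working backward. After the program, the postcondition tot + 9 ≤ -9 must hold; in canonical form it is tot ≤ -18.
Then branch requires tot ≤ -18; else branch requires (r + 2*tot ≥ c + 3 → ((c + tot ≥ -3 ∨ c + tot < 3*r + 1) ∧ c + tot ≤ -21)) ∧ ((¬(r + 2*tot ≥ c + 3)) → tot ≤ -18).
Before the if: ((r ≤ -2 ∨ c + 3*tot < -5) → tot ≤ -18) ∧ ((¬(r ≤ -2 ∨ c + 3*tot < -5)) → ((r + 2*tot ≥ c + 3 → ((c + tot ≥ -3 ∨ c + tot < 3*r + 1) ∧ c + tot ≤ -21)) ∧ ((¬(r + 2*tot ≥ c + 3)) → tot ≤ -18)))
Then branch requires ((r ≤ -2 ∨ 4*c + 3*tot < -8) → c + tot ≤ -19) ∧ ((¬(r ≤ -2 ∨ 4*c + 3*tot < -8)) → ((c + r + 2*tot ≥ 1 → ((2*c + tot ≥ -4 ∨ 2*c + tot < 3*r) ∧ 2*c + tot ≤ -22)) ∧ ((¬(c + r + 2*tot ≥ 1)) → c + tot ≤ -19))); else branch requires ((r ≤ -2 ∨ c + 3*tot < -5) → tot ≤ -18) ∧ ((¬(r ≤ -2 ∨ c + 3*tot < -5)) → ((r + 2*tot ≥ c + 3 → ((c + tot ≥ -3 ∨ c + tot < 3*r + 1) ∧ c + tot ≤ -21)) ∧ ((¬(r + 2*tot ≥ c + 3)) → tot ≤ -18))).
Before the if: ((3*r ≤ 2*c + 3 ∨ 2*c ≠ 1) → (((r ≤ -2 ∨ 4*c + 3*tot < -8) → c + tot ≤ -19) ∧ ((¬(r ≤ -2 ∨ 4*c + 3*tot < -8)) → ((c + r + 2*tot ≥ 1 → ((2*c + tot ≥ -4 ∨ 2*c + tot < 3*r) ∧ 2*c + tot ≤ -22)) ∧ ((¬(c + r + 2*tot ≥ 1)) → c + tot ≤ -19))))) ∧ ((¬(3*r ≤ 2*c + 3 ∨ 2*c ≠ 1)) → (((r ≤ -2 ∨ c + 3*tot < -5) → tot ≤ -18) ∧ ((¬(r ≤ -2 ∨ c + 3*tot < -5)) → ((r + 2*tot ≥ c + 3 → ((c + tot ≥ -3 ∨ c + tot < 3*r + 1) ∧ c + tot ≤ -21)) ∧ ((¬(r + 2*tot ≥ c + 3)) → tot ≤ -18)))))
Answer: WP = ((3*r ≤ 2*c + 3 ∨ 2*c ≠ 1) → (((r ≤ -2 ∨ 4*c + 3*tot < -8) → c + tot ≤ -19) ∧ ((¬(r ≤ -2 ∨ 4*c + 3*tot < -8)) → ((c + r + 2*tot ≥ 1 → ((2*c + tot ≥ -4 ∨ 2*c + tot < 3*r) ∧ 2*c + tot ≤ -22)) ∧ ((¬(c + r + 2*tot ≥ 1)) → c + tot ≤ -19))))) ∧ ((¬(3*r ≤ 2*c + 3 ∨ 2*c ≠ 1)) → (((r ≤ -2 ∨ c + 3*tot < -5) → tot ≤ -18) ∧ ((¬(r ≤ -2 ∨ c + 3*tot < -5)) → ((r + 2*tot ≥ c + 3 → ((c + tot ≥ -3 ∨ c + tot < 3*r + 1) ∧ c + tot ≤ -21)) ∧ ((¬(r + 2*tot ≥ c + 3)) → tot ≤ -18)))))


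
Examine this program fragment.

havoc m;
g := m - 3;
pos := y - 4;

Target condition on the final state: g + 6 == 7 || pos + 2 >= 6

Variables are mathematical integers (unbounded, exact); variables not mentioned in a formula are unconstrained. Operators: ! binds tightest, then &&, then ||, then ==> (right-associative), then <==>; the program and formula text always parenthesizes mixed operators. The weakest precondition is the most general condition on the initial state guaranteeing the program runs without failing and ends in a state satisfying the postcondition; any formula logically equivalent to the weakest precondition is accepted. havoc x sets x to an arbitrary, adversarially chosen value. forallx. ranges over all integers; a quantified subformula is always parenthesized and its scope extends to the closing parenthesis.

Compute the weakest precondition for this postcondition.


Working backward. After the program, the postcondition g + 6 == 7 || pos + 2 >= 6 must hold; in canonical form it is g == 1 || pos >= 4.
Before pos := y - 4: g == 1 || y >= 8
Before g := m - 3: m == 4 || y >= 8
Before havoc m: forall m_1. (m_1 == 4 || y >= 8)
Answer: WP = forall m_1. (m_1 == 4 || y >= 8)


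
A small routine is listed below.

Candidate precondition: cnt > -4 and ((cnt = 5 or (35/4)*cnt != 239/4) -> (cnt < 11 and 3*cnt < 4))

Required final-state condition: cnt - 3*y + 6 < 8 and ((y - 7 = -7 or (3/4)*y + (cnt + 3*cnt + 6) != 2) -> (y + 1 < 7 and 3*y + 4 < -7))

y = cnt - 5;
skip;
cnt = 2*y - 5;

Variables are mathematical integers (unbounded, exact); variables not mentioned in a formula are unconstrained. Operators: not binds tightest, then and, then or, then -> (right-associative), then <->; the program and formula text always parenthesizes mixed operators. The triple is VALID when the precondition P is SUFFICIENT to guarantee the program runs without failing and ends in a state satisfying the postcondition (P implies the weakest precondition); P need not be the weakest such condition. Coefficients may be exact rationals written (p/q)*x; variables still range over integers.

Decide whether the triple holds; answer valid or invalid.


Working backward. After the program, the postcondition cnt - 3*y + 6 < 8 and ((y - 7 = -7 or (3/4)*y + (cnt + 3*cnt + 6) != 2) -> (y + 1 < 7 and 3*y + 4 < -7)) must hold; in canonical form it is cnt < 3*y + 2 and ((y = 0 or 4*cnt + (3/4)*y != -4) -> (y < 6 and 3*y < -11)).
Before cnt := 2*y - 5: y > -7 and ((y = 0 or (35/4)*y != 16) -> (y < 6 and 3*y < -11))
Before skip: y > -7 and ((y = 0 or (35/4)*y != 16) -> (y < 6 and 3*y < -11))
Before y := cnt - 5: cnt > -2 and ((cnt = 5 or (35/4)*cnt != 239/4) -> (cnt < 11 and 3*cnt < 4))
The weakest precondition is cnt > -2 and ((cnt = 5 or (35/4)*cnt != 239/4) -> (cnt < 11 and 3*cnt < 4)).
Check whether cnt > -4 and ((cnt = 5 or (35/4)*cnt != 239/4) -> (cnt < 11 and 3*cnt < 4)) implies it.
Countermodel: at the initial state cnt = -3, the precondition holds but the weakest precondition fails.
Answer: invalid


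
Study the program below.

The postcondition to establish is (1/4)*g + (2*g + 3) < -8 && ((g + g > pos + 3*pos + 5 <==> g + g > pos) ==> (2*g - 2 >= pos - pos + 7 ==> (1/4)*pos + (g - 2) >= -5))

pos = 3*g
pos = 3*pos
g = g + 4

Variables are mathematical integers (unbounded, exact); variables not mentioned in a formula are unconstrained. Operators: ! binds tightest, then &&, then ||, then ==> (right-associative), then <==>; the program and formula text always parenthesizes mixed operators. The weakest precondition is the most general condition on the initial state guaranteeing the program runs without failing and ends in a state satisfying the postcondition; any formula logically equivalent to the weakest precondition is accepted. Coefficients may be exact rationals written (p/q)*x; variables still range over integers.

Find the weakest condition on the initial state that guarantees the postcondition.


Working backward. After the program, the postcondition (1/4)*g + (2*g + 3) < -8 && ((g + g > pos + 3*pos + 5 <==> g + g > pos) ==> (2*g - 2 >= pos - pos + 7 ==> (1/4)*pos + (g - 2) >= -5)) must hold; in canonical form it is (9/4)*g < -11 && ((2*g > 4*pos + 5 <==> 2*g > pos) ==> (2*g >= 9 ==> g + (1/4)*pos >= -3)).
Before g := g + 4: (9/4)*g < -20 && ((2*g > 4*pos - 3 <==> 2*g > pos - 8) ==> (2*g >= 1 ==> g + (1/4)*pos >= -7))
Before pos := 3*pos: (9/4)*g < -20 && ((2*g > 12*pos - 3 <==> 2*g > 3*pos - 8) ==> (2*g >= 1 ==> g + (3/4)*pos >= -7))
Before pos := 3*g: (9/4)*g < -20 && ((34*g < 3 <==> 7*g < 8) ==> (2*g >= 1 ==> (13/4)*g >= -7))
Answer: WP = (9/4)*g < -20 && ((34*g < 3 <==> 7*g < 8) ==> (2*g >= 1 ==> (13/4)*g >= -7))


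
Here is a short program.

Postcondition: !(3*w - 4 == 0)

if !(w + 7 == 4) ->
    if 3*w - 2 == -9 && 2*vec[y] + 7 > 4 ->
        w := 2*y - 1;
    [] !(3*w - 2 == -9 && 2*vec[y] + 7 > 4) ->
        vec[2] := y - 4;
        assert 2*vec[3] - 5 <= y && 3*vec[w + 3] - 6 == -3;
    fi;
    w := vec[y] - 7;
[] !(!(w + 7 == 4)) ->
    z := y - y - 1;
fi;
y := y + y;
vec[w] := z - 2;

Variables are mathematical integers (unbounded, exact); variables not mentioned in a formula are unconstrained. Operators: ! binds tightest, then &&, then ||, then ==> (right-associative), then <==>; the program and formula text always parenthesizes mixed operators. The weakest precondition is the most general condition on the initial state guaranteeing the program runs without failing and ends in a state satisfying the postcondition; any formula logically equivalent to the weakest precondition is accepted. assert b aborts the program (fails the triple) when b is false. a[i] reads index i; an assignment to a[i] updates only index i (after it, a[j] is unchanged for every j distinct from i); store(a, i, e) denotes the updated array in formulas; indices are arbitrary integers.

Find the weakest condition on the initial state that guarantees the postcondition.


Working backward. After the program, the postcondition !(3*w - 4 == 0) must hold; in canonical form it is !(3*w == 4).
Before vec[w] := z - 2: !(3*w == 4)
Before y := y + y: !(3*w == 4)
Then branch requires ((3*w == -7 && 2*vec[y] > -3) ==> (!(3*vec[y] == 25))) && ((!(3*w == -7 && 2*vec[y] > -3)) ==> (2*vec[3] <= y + 5 && 3*store(vec, 2, y - 4)[w + 3] == 3 && (!(3*store(vec, 2, y - 4)[y] == 25)))); else branch requires !(3*w == 4).
Before the if: ((!(w == -3)) ==> (((3*w == -7 && 2*vec[y] > -3) ==> (!(3*vec[y] == 25))) && ((!(3*w == -7 && 2*vec[y] > -3)) ==> (2*vec[3] <= y + 5 && 3*store(vec, 2, y - 4)[w + 3] == 3 && (!(3*store(vec, 2, y - 4)[y] == 25)))))) && (w == -3 ==> (!(3*w == 4)))
Answer: WP = ((!(w == -3)) ==> (((3*w == -7 && 2*vec[y] > -3) ==> (!(3*vec[y] == 25))) && ((!(3*w == -7 && 2*vec[y] > -3)) ==> (2*vec[3] <= y + 5 && 3*store(vec, 2, y - 4)[w + 3] == 3 && (!(3*store(vec, 2, y - 4)[y] == 25)))))) && (w == -3 ==> (!(3*w == 4)))


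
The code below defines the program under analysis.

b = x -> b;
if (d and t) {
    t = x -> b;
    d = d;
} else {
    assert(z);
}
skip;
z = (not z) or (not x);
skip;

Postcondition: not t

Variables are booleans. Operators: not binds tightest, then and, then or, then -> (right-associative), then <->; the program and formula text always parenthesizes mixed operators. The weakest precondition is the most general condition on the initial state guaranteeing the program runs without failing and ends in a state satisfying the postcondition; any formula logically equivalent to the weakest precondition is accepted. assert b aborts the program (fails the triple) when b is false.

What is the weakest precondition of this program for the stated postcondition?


Working backward. After the program, not t must hold.
Before skip: not t
Before z := (not z) or (not x): not t
Before skip: not t
Then branch requires not (x -> b); else branch requires z and (not t).
Before the if: ((d and t) -> (not (x -> b))) and ((not (d and t)) -> (z and (not t)))
Before b := x -> b: ((d and t) -> (not (x -> (x -> b)))) and ((not (d and t)) -> (z and (not t)))
Answer: WP = ((d and t) -> (not (x -> (x -> b)))) and ((not (d and t)) -> (z and (not t)))


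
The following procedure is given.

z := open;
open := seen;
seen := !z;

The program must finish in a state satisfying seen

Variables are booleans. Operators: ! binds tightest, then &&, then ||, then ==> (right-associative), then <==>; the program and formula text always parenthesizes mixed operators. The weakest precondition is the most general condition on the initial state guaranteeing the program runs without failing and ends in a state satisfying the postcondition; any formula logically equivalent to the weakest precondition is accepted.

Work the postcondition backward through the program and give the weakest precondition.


Working backward. After the program, seen must hold.
Before seen := !z: !z
Before open := seen: !z
Before z := open: !open
Answer: WP = !open


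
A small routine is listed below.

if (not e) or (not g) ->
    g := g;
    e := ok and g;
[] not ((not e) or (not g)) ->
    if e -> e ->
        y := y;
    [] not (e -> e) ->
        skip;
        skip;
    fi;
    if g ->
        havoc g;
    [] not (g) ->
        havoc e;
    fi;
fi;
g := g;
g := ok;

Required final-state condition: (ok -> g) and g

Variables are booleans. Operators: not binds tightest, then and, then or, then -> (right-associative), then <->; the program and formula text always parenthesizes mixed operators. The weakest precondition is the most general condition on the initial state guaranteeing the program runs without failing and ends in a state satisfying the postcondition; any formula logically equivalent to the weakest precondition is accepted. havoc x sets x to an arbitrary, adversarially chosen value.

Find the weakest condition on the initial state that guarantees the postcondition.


Working backward. After the program, (ok -> g) and g must hold.
Before g := ok: ok
Before g := g: ok
Then branch requires ok; else branch requires (g -> ok) and ((not g) -> ok).
Before the if: (((not e) or (not g)) -> ok) and ((not ((not e) or (not g))) -> ((g -> ok) and ((not g) -> ok)))
Answer: WP = (((not e) or (not g)) -> ok) and ((not ((not e) or (not g))) -> ((g -> ok) and ((not g) -> ok)))


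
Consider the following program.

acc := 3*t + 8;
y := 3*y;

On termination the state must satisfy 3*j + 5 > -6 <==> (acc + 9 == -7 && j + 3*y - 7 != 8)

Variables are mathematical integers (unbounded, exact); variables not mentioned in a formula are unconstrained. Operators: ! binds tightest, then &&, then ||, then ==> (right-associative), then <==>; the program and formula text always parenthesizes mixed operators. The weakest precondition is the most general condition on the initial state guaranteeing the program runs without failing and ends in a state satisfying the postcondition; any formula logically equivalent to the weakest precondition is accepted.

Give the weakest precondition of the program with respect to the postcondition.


Working backward. After the program, the postcondition 3*j + 5 > -6 <==> (acc + 9 == -7 && j + 3*y - 7 != 8) must hold; in canonical form it is 3*j > -11 <==> (acc == -16 && j + 3*y != 15).
Before y := 3*y: 3*j > -11 <==> (acc == -16 && j + 9*y != 15)
Before acc := 3*t + 8: 3*j > -11 <==> (3*t == -24 && j + 9*y != 15)
Answer: WP = 3*j > -11 <==> (3*t == -24 && j + 9*y != 15)


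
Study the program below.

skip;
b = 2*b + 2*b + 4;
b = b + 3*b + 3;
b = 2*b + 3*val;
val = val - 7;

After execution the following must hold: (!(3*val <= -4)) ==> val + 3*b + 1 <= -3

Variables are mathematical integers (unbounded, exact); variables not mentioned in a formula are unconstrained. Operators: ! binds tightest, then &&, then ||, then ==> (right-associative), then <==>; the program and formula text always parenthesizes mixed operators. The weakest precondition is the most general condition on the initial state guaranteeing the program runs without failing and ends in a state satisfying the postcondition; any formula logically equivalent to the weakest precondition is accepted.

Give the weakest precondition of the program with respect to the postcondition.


Working backward. After the program, the postcondition (!(3*val <= -4)) ==> val + 3*b + 1 <= -3 must hold; in canonical form it is (!(3*val <= -4)) ==> 3*b + val <= -4.
Before val := val - 7: (!(3*val <= 17)) ==> 3*b + val <= 3
Before b := 2*b + 3*val: (!(3*val <= 17)) ==> 6*b + 10*val <= 3
Before b := b + 3*b + 3: (!(3*val <= 17)) ==> 24*b + 10*val <= -15
Before b := 2*b + 2*b + 4: (!(3*val <= 17)) ==> 96*b + 10*val <= -111
Before skip: (!(3*val <= 17)) ==> 96*b + 10*val <= -111
Answer: WP = (!(3*val <= 17)) ==> 96*b + 10*val <= -111


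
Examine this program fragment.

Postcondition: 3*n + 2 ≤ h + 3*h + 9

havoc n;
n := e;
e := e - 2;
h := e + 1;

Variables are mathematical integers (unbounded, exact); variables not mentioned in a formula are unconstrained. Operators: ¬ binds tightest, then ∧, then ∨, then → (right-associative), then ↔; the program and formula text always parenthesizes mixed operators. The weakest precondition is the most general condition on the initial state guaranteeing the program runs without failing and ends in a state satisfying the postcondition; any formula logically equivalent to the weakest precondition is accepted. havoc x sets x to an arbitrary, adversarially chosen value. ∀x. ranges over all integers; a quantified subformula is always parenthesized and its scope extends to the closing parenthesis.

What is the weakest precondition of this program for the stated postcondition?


Working backward. After the program, the postcondition 3*n + 2 ≤ h + 3*h + 9 must hold; in canonical form it is 3*n ≤ 4*h + 7.
Before h := e + 1: 3*n ≤ 4*e + 11
Before e := e - 2: 3*n ≤ 4*e + 3
Before n := e: e ≥ -3
Before havoc n: e ≥ -3
Answer: WP = e ≥ -3


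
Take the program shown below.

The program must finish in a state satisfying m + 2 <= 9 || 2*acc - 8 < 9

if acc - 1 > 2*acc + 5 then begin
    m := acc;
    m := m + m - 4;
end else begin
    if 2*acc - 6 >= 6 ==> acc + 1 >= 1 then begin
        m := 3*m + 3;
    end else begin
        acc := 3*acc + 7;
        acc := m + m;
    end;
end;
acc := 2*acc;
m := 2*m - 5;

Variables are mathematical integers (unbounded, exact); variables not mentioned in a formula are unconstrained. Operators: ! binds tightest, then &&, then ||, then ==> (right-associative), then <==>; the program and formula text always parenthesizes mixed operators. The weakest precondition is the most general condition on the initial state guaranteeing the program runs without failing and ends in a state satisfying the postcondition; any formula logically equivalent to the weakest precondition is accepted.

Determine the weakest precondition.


Working backward. After the program, the postcondition m + 2 <= 9 || 2*acc - 8 < 9 must hold; in canonical form it is m <= 7 || 2*acc < 17.
Before m := 2*m - 5: 2*m <= 12 || 2*acc < 17
Before acc := 2*acc: 2*m <= 12 || 4*acc < 17
Then branch requires 4*acc <= 20 || 4*acc < 17; else branch requires ((2*acc >= 12 ==> acc >= 0) ==> (6*m <= 6 || 4*acc < 17)) && ((!(2*acc >= 12 ==> acc >= 0)) ==> (2*m <= 12 || 8*m < 17)).
Before the if: (acc < -6 ==> (4*acc <= 20 || 4*acc < 17)) && ((!(acc < -6)) ==> (((2*acc >= 12 ==> acc >= 0) ==> (6*m <= 6 || 4*acc < 17)) && ((!(2*acc >= 12 ==> acc >= 0)) ==> (2*m <= 12 || 8*m < 17))))
Answer: WP = (acc < -6 ==> (4*acc <= 20 || 4*acc < 17)) && ((!(acc < -6)) ==> (((2*acc >= 12 ==> acc >= 0) ==> (6*m <= 6 || 4*acc < 17)) && ((!(2*acc >= 12 ==> acc >= 0)) ==> (2*m <= 12 || 8*m < 17))))


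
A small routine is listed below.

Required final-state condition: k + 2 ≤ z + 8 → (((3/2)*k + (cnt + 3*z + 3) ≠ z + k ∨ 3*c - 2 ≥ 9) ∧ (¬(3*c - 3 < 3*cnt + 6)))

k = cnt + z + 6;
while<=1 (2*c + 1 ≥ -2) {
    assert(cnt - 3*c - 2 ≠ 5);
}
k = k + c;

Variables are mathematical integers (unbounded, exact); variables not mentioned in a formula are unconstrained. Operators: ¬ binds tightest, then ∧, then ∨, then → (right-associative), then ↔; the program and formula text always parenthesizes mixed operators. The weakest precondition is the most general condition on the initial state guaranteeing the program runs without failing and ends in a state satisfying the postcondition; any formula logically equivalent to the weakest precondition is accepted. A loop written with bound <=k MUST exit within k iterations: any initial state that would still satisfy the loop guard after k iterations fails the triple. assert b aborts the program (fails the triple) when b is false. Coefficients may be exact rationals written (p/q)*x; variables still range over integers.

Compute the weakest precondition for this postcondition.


Working backward. After the program, the postcondition k + 2 ≤ z + 8 → (((3/2)*k + (cnt + 3*z + 3) ≠ z + k ∨ 3*c - 2 ≥ 9) ∧ (¬(3*c - 3 < 3*cnt + 6))) must hold; in canonical form it is k ≤ z + 6 → ((cnt + (1/2)*k + 2*z ≠ -3 ∨ 3*c ≥ 11) ∧ (¬(3*c < 3*cnt + 9))).
Before k := k + c: c + k ≤ z + 6 → (((1/2)*c + cnt + (1/2)*k + 2*z ≠ -3 ∨ 3*c ≥ 11) ∧ (¬(3*c < 3*cnt + 9)))
Before the loop (bound <=1), unroll the exhaustion recursion (WP_0 = exit-now case; WP_j = one more guarded iteration, up to j = 1):
  WP_0: (¬(2*c ≥ -3)) ∧ (c + k ≤ z + 6 → (((1/2)*c + cnt + (1/2)*k + 2*z ≠ -3 ∨ 3*c ≥ 11) ∧ (¬(3*c < 3*cnt + 9))))
  WP_1: (2*c ≥ -3 → (cnt ≠ 3*c + 7 ∧ (¬(2*c ≥ -3)) ∧ (c + k ≤ z + 6 → (((1/2)*c + cnt + (1/2)*k + 2*z ≠ -3 ∨ 3*c ≥ 11) ∧ (¬(3*c < 3*cnt + 9)))))) ∧ ((¬(2*c ≥ -3)) → (c + k ≤ z + 6 → (((1/2)*c + cnt + (1/2)*k + 2*z ≠ -3 ∨ 3*c ≥ 11) ∧ (¬(3*c < 3*cnt + 9)))))
So before the loop: (2*c ≥ -3 → (cnt ≠ 3*c + 7 ∧ (¬(2*c ≥ -3)) ∧ (c + k ≤ z + 6 → (((1/2)*c + cnt + (1/2)*k + 2*z ≠ -3 ∨ 3*c ≥ 11) ∧ (¬(3*c < 3*cnt + 9)))))) ∧ ((¬(2*c ≥ -3)) → (c + k ≤ z + 6 → (((1/2)*c + cnt + (1/2)*k + 2*z ≠ -3 ∨ 3*c ≥ 11) ∧ (¬(3*c < 3*cnt + 9)))))
Before k := cnt + z + 6: (2*c ≥ -3 → (cnt ≠ 3*c + 7 ∧ (¬(2*c ≥ -3)) ∧ (c + cnt ≤ 0 → (((1/2)*c + (3/2)*cnt + (5/2)*z ≠ -6 ∨ 3*c ≥ 11) ∧ (¬(3*c < 3*cnt + 9)))))) ∧ ((¬(2*c ≥ -3)) → (c + cnt ≤ 0 → (((1/2)*c + (3/2)*cnt + (5/2)*z ≠ -6 ∨ 3*c ≥ 11) ∧ (¬(3*c < 3*cnt + 9)))))
Answer: WP = (2*c ≥ -3 → (cnt ≠ 3*c + 7 ∧ (¬(2*c ≥ -3)) ∧ (c + cnt ≤ 0 → (((1/2)*c + (3/2)*cnt + (5/2)*z ≠ -6 ∨ 3*c ≥ 11) ∧ (¬(3*c < 3*cnt + 9)))))) ∧ ((¬(2*c ≥ -3)) → (c + cnt ≤ 0 → (((1/2)*c + (3/2)*cnt + (5/2)*z ≠ -6 ∨ 3*c ≥ 11) ∧ (¬(3*c < 3*cnt + 9)))))


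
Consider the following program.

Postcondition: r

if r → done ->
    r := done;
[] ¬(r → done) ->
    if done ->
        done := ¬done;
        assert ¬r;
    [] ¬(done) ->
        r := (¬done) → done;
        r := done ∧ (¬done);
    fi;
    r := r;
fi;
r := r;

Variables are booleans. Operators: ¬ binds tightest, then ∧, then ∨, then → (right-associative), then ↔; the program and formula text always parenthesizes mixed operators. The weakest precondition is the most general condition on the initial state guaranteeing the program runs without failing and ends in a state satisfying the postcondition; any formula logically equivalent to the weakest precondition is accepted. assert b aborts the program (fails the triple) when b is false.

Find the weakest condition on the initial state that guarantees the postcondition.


Working backward. After the program, r must hold.
Before r := r: r
Then branch requires done; else branch requires false.
Before the if: ((r → done) → done) ∧ (r → done)
Answer: WP = ((r → done) → done) ∧ (r → done)


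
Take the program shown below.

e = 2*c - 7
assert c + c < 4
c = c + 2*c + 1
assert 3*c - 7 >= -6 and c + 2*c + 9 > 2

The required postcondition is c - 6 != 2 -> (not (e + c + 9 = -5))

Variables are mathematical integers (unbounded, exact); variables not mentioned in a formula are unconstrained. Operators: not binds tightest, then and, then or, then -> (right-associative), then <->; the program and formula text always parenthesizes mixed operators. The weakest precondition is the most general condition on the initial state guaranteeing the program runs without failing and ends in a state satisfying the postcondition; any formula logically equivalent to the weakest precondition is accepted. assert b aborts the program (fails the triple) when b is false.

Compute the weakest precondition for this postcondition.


Working backward. After the program, the postcondition c - 6 != 2 -> (not (e + c + 9 = -5)) must hold; in canonical form it is c != 8 -> (not (c + e = -14)).
Before assert 3*c - 7 >= -6 and c + 2*c + 9 > 2: 3*c >= 1 and 3*c > -7 and (c != 8 -> (not (c + e = -14)))
Before c := c + 2*c + 1: 9*c >= -2 and 9*c > -10 and (3*c != 7 -> (not (3*c + e = -15)))
Before assert c + c < 4: 2*c < 4 and 9*c >= -2 and 9*c > -10 and (3*c != 7 -> (not (3*c + e = -15)))
Before e := 2*c - 7: 2*c < 4 and 9*c >= -2 and 9*c > -10 and (3*c != 7 -> (not (5*c = -8)))
Answer: WP = 2*c < 4 and 9*c >= -2 and 9*c > -10 and (3*c != 7 -> (not (5*c = -8)))


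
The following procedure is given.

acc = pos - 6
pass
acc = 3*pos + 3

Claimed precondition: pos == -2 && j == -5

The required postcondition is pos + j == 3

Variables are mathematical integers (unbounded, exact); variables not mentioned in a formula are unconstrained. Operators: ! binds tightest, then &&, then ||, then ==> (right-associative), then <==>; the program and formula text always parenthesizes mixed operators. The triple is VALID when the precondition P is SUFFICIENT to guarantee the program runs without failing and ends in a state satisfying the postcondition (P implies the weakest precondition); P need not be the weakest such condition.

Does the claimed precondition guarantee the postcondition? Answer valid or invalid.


Working backward. After the program, the postcondition pos + j == 3 must hold; in canonical form it is j + pos == 3.
Before acc := 3*pos + 3: j + pos == 3
Before skip: j + pos == 3
Before acc := pos - 6: j + pos == 3
The weakest precondition is j + pos == 3.
Check whether pos == -2 && j == -5 implies it.
Countermodel: at the initial state j = -5, pos = -2, the precondition holds but the weakest precondition fails.
Answer: invalid


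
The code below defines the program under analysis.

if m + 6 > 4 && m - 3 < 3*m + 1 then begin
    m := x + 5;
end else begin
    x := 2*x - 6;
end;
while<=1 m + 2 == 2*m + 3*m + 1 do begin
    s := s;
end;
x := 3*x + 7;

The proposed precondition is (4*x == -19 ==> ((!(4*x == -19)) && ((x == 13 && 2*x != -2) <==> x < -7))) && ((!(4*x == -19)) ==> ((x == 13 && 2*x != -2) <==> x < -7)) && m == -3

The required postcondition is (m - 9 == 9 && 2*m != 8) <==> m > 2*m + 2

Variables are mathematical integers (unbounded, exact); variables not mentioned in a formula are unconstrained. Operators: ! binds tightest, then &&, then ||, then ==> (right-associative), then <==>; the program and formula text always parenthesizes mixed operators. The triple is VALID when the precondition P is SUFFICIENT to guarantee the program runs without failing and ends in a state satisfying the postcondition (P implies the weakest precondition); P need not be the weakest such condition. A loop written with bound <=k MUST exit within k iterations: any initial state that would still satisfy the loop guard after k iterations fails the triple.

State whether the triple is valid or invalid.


Working backward. After the program, the postcondition (m - 9 == 9 && 2*m != 8) <==> m > 2*m + 2 must hold; in canonical form it is (m == 18 && 2*m != 8) <==> m < -2.
Before x := 3*x + 7: (m == 18 && 2*m != 8) <==> m < -2
Before the loop (bound <=1), unroll the exhaustion recursion (WP_0 = exit-now case; WP_j = one more guarded iteration, up to j = 1):
  WP_0: (!(4*m == 1)) && ((m == 18 && 2*m != 8) <==> m < -2)
  WP_1: (4*m == 1 ==> ((!(4*m == 1)) && ((m == 18 && 2*m != 8) <==> m < -2))) && ((!(4*m == 1)) ==> ((m == 18 && 2*m != 8) <==> m < -2))
So before the loop: (4*m == 1 ==> ((!(4*m == 1)) && ((m == 18 && 2*m != 8) <==> m < -2))) && ((!(4*m == 1)) ==> ((m == 18 && 2*m != 8) <==> m < -2))
Then branch requires (4*x == -19 ==> ((!(4*x == -19)) && ((x == 13 && 2*x != -2) <==> x < -7))) && ((!(4*x == -19)) ==> ((x == 13 && 2*x != -2) <==> x < -7)); else branch requires (4*m == 1 ==> ((!(4*m == 1)) && ((m == 18 && 2*m != 8) <==> m < -2))) && ((!(4*m == 1)) ==> ((m == 18 && 2*m != 8) <==> m < -2)).
Before the if: ((m > -2 && 2*m > -4) ==> ((4*x == -19 ==> ((!(4*x == -19)) && ((x == 13 && 2*x != -2) <==> x < -7))) && ((!(4*x == -19)) ==> ((x == 13 && 2*x != -2) <==> x < -7)))) && ((!(m > -2 && 2*m > -4)) ==> ((4*m == 1 ==> ((!(4*m == 1)) && ((m == 18 && 2*m != 8) <==> m < -2))) && ((!(4*m == 1)) ==> ((m == 18 && 2*m != 8) <==> m < -2))))
The weakest precondition is ((m > -2 && 2*m > -4) ==> ((4*x == -19 ==> ((!(4*x == -19)) && ((x == 13 && 2*x != -2) <==> x < -7))) && ((!(4*x == -19)) ==> ((x == 13 && 2*x != -2) <==> x < -7)))) && ((!(m > -2 && 2*m > -4)) ==> ((4*m == 1 ==> ((!(4*m == 1)) && ((m == 18 && 2*m != 8) <==> m < -2))) && ((!(4*m == 1)) ==> ((m == 18 && 2*m != 8) <==> m < -2)))).
Check whether (4*x == -19 ==> ((!(4*x == -19)) && ((x == 13 && 2*x != -2) <==> x < -7))) && ((!(4*x == -19)) ==> ((x == 13 && 2*x != -2) <==> x < -7)) && m == -3 implies it.
Countermodel: at the initial state m = -3, x = 0, the precondition holds but the weakest precondition fails.
Answer: invalid


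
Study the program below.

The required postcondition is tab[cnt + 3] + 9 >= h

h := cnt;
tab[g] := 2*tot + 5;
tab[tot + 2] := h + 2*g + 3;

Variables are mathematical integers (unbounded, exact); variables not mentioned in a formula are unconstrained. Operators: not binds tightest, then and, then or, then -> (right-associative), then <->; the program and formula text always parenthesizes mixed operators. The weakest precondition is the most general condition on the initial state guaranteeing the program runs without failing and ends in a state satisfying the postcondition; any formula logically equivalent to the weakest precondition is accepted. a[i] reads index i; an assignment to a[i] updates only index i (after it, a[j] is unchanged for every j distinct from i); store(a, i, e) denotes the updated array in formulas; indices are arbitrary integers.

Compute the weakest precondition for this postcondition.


Working backward. After the program, the postcondition tab[cnt + 3] + 9 >= h must hold; in canonical form it is tab[cnt + 3] >= h - 9.
Before tab[tot + 2] := h + 2*g + 3: store(tab, tot + 2, 2*g + h + 3)[cnt + 3] >= h - 9
Before tab[g] := 2*tot + 5: store(store(tab, g, 2*tot + 5), tot + 2, 2*g + h + 3)[cnt + 3] >= h - 9
Before h := cnt: store(store(tab, g, 2*tot + 5), tot + 2, cnt + 2*g + 3)[cnt + 3] >= cnt - 9
Answer: WP = store(store(tab, g, 2*tot + 5), tot + 2, cnt + 2*g + 3)[cnt + 3] >= cnt - 9


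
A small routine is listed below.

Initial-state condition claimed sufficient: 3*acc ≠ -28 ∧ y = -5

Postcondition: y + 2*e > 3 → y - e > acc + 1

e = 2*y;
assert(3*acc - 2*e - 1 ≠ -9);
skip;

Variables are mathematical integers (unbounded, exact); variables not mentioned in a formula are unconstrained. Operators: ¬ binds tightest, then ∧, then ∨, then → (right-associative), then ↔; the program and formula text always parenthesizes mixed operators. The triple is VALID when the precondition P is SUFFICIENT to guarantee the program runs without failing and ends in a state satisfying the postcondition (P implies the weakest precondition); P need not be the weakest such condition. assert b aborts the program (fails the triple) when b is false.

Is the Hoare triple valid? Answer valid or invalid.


Working backward. After the program, the postcondition y + 2*e > 3 → y - e > acc + 1 must hold; in canonical form it is 2*e + y > 3 → y > acc + e + 1.
Before skip: 2*e + y > 3 → y > acc + e + 1
Before assert 3*acc - 2*e - 1 ≠ -9: 3*acc ≠ 2*e - 8 ∧ (2*e + y > 3 → y > acc + e + 1)
Before e := 2*y: 3*acc ≠ 4*y - 8 ∧ (5*y > 3 → acc + y < -1)
The weakest precondition is 3*acc ≠ 4*y - 8 ∧ (5*y > 3 → acc + y < -1).
Check whether 3*acc ≠ -28 ∧ y = -5 implies it.
Every state satisfying the precondition satisfies the weakest precondition: the implication holds.
Answer: valid


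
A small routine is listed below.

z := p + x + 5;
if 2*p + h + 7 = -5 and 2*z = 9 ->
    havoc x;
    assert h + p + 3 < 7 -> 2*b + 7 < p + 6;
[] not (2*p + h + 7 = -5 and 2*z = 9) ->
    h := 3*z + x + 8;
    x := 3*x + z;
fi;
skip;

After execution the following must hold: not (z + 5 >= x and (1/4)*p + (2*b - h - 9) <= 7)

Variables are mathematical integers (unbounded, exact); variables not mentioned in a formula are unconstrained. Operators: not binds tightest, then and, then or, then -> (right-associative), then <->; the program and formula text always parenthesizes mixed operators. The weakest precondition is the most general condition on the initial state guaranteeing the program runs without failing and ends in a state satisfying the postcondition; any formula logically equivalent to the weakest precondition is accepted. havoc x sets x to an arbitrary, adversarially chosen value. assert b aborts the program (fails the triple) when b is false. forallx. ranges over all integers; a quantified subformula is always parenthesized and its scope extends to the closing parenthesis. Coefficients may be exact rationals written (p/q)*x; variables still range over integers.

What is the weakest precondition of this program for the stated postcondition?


Working backward. After the program, the postcondition not (z + 5 >= x and (1/4)*p + (2*b - h - 9) <= 7) must hold; in canonical form it is not (z >= x - 5 and 2*b + (1/4)*p <= h + 16).
Before skip: not (z >= x - 5 and 2*b + (1/4)*p <= h + 16)
Then branch requires forall x_1. ((h + p < 4 -> 2*b < p - 1) and (not (z >= x_1 - 5 and 2*b + (1/4)*p <= h + 16))); else branch requires not (3*x <= 5 and 2*b + (1/4)*p <= x + 3*z + 24).
Before the if: ((h + 2*p = -12 and 2*z = 9) -> (forall x_1. ((h + p < 4 -> 2*b < p - 1) and (not (z >= x_1 - 5 and 2*b + (1/4)*p <= h + 16))))) and ((not (h + 2*p = -12 and 2*z = 9)) -> (not (3*x <= 5 and 2*b + (1/4)*p <= x + 3*z + 24)))
Before z := p + x + 5: ((h + 2*p = -12 and 2*p + 2*x = -1) -> (forall x_1. ((h + p < 4 -> 2*b < p - 1) and (not (p + x >= x_1 - 10 and 2*b + (1/4)*p <= h + 16))))) and ((not (h + 2*p = -12 and 2*p + 2*x = -1)) -> (not (3*x <= 5 and 2*b <= (11/4)*p + 4*x + 39)))
Answer: WP = ((h + 2*p = -12 and 2*p + 2*x = -1) -> (forall x_1. ((h + p < 4 -> 2*b < p - 1) and (not (p + x >= x_1 - 10 and 2*b + (1/4)*p <= h + 16))))) and ((not (h + 2*p = -12 and 2*p + 2*x = -1)) -> (not (3*x <= 5 and 2*b <= (11/4)*p + 4*x + 39)))


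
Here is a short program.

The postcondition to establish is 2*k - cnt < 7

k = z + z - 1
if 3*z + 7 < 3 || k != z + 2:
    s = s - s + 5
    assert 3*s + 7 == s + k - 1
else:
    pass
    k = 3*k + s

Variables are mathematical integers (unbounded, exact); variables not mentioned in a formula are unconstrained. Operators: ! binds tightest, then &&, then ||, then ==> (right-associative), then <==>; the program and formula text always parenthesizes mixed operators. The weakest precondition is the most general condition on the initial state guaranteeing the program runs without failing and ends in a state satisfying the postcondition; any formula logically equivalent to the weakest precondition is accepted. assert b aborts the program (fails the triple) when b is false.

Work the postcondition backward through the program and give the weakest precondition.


Working backward. After the program, the postcondition 2*k - cnt < 7 must hold; in canonical form it is 2*k < cnt + 7.
Then branch requires k == 18 && 2*k < cnt + 7; else branch requires 6*k + 2*s < cnt + 7.
Before the if: ((3*z < -4 || k != z + 2) ==> (k == 18 && 2*k < cnt + 7)) && ((!(3*z < -4 || k != z + 2)) ==> 6*k + 2*s < cnt + 7)
Before k := z + z - 1: ((3*z < -4 || z != 3) ==> (2*z == 19 && 4*z < cnt + 9)) && ((!(3*z < -4 || z != 3)) ==> 2*s + 12*z < cnt + 13)
Answer: WP = ((3*z < -4 || z != 3) ==> (2*z == 19 && 4*z < cnt + 9)) && ((!(3*z < -4 || z != 3)) ==> 2*s + 12*z < cnt + 13)


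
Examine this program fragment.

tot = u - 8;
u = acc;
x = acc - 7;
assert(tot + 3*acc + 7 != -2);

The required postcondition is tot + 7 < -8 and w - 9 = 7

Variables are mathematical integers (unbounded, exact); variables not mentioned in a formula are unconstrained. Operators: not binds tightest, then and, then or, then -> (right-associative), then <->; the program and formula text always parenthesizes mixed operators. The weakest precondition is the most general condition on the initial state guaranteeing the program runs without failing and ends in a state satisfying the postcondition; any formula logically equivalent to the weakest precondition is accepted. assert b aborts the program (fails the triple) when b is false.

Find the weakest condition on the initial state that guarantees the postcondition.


Working backward. After the program, the postcondition tot + 7 < -8 and w - 9 = 7 must hold; in canonical form it is tot < -15 and w = 16.
Before assert tot + 3*acc + 7 != -2: 3*acc + tot != -9 and tot < -15 and w = 16
Before x := acc - 7: 3*acc + tot != -9 and tot < -15 and w = 16
Before u := acc: 3*acc + tot != -9 and tot < -15 and w = 16
Before tot := u - 8: 3*acc + u != -1 and u < -7 and w = 16
Answer: WP = 3*acc + u != -1 and u < -7 and w = 16
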